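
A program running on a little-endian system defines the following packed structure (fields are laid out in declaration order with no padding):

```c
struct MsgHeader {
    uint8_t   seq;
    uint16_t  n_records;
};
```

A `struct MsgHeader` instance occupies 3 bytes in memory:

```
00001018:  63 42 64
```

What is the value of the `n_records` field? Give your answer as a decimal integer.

`n_records` follows `seq` (1 byte), so it starts at byte offset 1 and occupies 2 bytes.
Bytes at offsets 1..2: 42 64.
In little-endian order the low byte comes first in memory.
Reassemble most-significant byte first: 64 42 → 0x6442.
0x6442 = 25666.

25666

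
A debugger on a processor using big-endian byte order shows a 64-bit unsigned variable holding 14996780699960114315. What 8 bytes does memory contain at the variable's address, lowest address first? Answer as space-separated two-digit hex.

14996780699960114315 in hexadecimal, padded to 64 bits, is 0xD01F44971B8E7C8B.
Split into bytes (most-significant first): D0 1F 44 97 1B 8E 7C 8B.
In big-endian order the high byte comes first in memory.
So the memory order matches the most-significant-first order: D0 1F 44 97 1B 8E 7C 8B.

D0 1F 44 97 1B 8E 7C 8B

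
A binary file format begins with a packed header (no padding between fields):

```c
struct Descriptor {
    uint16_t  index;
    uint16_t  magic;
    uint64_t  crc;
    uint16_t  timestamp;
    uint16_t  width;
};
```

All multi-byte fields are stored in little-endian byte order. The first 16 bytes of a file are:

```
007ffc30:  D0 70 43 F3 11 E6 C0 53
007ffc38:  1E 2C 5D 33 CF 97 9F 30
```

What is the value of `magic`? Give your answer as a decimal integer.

`magic` follows `index` (2 bytes), so it starts at byte offset 2 and occupies 2 bytes.
Bytes at offsets 2..3: 43 F3.
Little-endian: lowest address holds the least-significant byte.
Reassemble most-significant byte first: F3 43 → 0xF343.
0xF343 = 62275.

62275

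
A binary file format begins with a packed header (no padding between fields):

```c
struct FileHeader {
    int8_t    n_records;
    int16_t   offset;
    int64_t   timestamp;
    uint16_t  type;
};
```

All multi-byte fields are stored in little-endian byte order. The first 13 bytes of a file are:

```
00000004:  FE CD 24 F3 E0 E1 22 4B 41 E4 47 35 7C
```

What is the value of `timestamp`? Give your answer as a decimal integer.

`timestamp` follows `n_records` (1 B), `offset` (2 B), so it starts at offset 1 + 2 = 3 and occupies 8 bytes.
Bytes at offsets 3..10: F3 E0 E1 22 4B 41 E4 47.
Little-endian stores the least-significant byte at the lowest address.
Reassemble most-significant byte first: 47 E4 41 4B 22 E1 E0 F3 → 0x47E4414B22E1E0F3.
0x47E4414B22E1E0F3 = 5180337262346494195.

5180337262346494195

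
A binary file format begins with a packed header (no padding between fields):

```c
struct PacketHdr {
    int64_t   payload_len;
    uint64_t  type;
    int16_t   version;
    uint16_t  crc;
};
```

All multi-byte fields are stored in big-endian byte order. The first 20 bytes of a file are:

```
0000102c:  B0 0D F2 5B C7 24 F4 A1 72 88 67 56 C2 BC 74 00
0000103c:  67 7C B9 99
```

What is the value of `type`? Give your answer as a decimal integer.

8252959939488412672

`type` follows `payload_len` (8 bytes), so it starts at byte offset 8 and occupies 8 bytes.
Bytes at offsets 8..15: 72 88 67 56 C2 BC 74 00.
Big-endian: lowest address holds the most-significant byte.
The bytes are already most-significant first: 0x72886756C2BC7400.
0x72886756C2BC7400 = 8252959939488412672.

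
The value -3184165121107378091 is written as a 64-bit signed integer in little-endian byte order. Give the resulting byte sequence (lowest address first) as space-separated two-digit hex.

Two's complement of -3184165121107378091 in 64 bits: 3184165121107378091 = 0x2C306D4EA5CB3FAB; invert → 0xD3CF92B15A34C054; add 1 → 0xD3CF92B15A34C055.
Split into bytes (most-significant first): D3 CF 92 B1 5A 34 C0 55.
Little-endian stores the least-significant byte at the lowest address.
So at ascending addresses the bytes are 55 C0 34 5A B1 92 CF D3.

55 C0 34 5A B1 92 CF D3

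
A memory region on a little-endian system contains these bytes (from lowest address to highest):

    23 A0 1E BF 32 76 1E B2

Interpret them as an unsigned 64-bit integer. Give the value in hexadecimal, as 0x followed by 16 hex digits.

0xB21E7632BF1EA023

Little-endian stores the least-significant byte at the lowest address.
Reassemble most-significant byte first: B2 1E 76 32 BF 1E A0 23 → 0xB21E7632BF1EA023.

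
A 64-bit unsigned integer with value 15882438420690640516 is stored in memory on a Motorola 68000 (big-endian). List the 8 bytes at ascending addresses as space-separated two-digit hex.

15882438420690640516 in hexadecimal, padded to 64 bits, is 0xDC69C19848481E84.
Split into bytes (most-significant first): DC 69 C1 98 48 48 1E 84.
In big-endian order the high byte comes first in memory.
So the memory order matches the most-significant-first order: DC 69 C1 98 48 48 1E 84.

DC 69 C1 98 48 48 1E 84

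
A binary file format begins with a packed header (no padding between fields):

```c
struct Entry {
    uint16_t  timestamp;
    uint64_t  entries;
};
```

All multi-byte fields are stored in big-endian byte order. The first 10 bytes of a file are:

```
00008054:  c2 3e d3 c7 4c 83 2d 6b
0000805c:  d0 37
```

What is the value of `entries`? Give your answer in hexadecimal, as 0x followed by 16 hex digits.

0xD3C74C832D6BD037

`entries` follows `timestamp` (2 bytes), so it starts at byte offset 2 and occupies 8 bytes.
Bytes at offsets 2..9: D3 C7 4C 83 2D 6B D0 37.
In big-endian order the high byte comes first in memory.
The bytes are already most-significant first: 0xD3C74C832D6BD037.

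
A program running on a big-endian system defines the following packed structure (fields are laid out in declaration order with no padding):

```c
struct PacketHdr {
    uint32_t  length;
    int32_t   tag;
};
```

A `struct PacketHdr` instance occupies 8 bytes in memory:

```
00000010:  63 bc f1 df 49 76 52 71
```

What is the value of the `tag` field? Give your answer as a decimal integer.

1232491121

`tag` follows `length` (4 bytes), so it starts at byte offset 4 and occupies 4 bytes.
Bytes at offsets 4..7: 49 76 52 71.
Big-endian stores the most-significant byte at the lowest address.
The bytes are already most-significant first: 0x49765271.
0x49765271 = 1232491121.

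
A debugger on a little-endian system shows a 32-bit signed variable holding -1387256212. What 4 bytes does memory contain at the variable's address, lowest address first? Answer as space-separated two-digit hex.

Two's complement of -1387256212 in 32 bits: 1387256212 = 0x52AFD994; invert → 0xAD50266B; add 1 → 0xAD50266C.
Split into bytes (most-significant first): AD 50 26 6C.
Little-endian: lowest address holds the least-significant byte.
So at ascending addresses the bytes are 6C 26 50 AD.

6C 26 50 AD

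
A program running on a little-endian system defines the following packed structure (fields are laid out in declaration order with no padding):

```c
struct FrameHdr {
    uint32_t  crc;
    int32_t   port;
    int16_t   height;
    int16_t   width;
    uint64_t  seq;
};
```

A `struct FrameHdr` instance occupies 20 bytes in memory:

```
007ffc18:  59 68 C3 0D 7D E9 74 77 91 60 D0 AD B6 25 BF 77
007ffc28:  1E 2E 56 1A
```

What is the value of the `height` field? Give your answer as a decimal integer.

24721

`height` follows `crc` (4 B), `port` (4 B), so it starts at offset 4 + 4 = 8 and occupies 2 bytes.
Bytes at offsets 8..9: 91 60.
Little-endian: lowest address holds the least-significant byte.
Reassemble most-significant byte first: 60 91 → 0x6091.
0x6091 = 24721.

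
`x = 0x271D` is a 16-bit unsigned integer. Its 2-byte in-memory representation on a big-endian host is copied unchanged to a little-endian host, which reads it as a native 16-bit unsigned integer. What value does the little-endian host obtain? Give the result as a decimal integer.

7463

Stored big-endian, the bytes at ascending addresses are 27 1D.
Read back as little-endian, the first byte is least significant, giving 0x1D27.
0x1D27 = 7463.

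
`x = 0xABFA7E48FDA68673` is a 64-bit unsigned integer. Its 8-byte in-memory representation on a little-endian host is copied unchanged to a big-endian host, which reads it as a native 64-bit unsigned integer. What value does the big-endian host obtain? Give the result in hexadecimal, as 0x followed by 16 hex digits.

Stored little-endian, the bytes at ascending addresses are 73 86 A6 FD 48 7E FA AB.
Read back as big-endian, the last byte is least significant, giving 0x7386A6FD487EFAAB.

0x7386A6FD487EFAAB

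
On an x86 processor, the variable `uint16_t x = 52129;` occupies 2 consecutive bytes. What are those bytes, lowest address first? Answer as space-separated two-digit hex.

52129 in hexadecimal, padded to 16 bits, is 0xCBA1.
Split into bytes (most-significant first): CB A1.
Little-endian stores the least-significant byte at the lowest address.
So at ascending addresses the bytes are A1 CB.

A1 CB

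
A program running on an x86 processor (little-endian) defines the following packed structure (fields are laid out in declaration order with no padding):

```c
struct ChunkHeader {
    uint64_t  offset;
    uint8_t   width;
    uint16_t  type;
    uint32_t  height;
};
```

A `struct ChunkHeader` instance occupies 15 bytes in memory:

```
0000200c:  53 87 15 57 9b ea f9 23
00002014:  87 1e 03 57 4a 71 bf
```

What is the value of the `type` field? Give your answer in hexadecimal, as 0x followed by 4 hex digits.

`type` follows `offset` (8 B), `width` (1 B), so it starts at offset 8 + 1 = 9 and occupies 2 bytes.
Bytes at offsets 9..10: 1E 03.
In little-endian order the low byte comes first in memory.
Reassemble most-significant byte first: 03 1E → 0x031E.

0x031E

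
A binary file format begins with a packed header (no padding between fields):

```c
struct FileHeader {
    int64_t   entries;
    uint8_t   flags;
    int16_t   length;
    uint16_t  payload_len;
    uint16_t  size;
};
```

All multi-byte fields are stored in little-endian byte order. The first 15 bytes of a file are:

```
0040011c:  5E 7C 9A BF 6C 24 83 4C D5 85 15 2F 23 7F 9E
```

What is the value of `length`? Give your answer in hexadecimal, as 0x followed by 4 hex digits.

0x1585

`length` follows `entries` (8 B), `flags` (1 B), so it starts at offset 8 + 1 = 9 and occupies 2 bytes.
Bytes at offsets 9..10: 85 15.
Little-endian stores the least-significant byte at the lowest address.
Reassemble most-significant byte first: 15 85 → 0x1585.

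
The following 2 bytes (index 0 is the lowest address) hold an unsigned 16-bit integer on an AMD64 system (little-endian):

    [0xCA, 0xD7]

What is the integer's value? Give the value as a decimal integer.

In little-endian order the low byte comes first in memory.
Reassemble most-significant byte first: D7 CA → 0xD7CA.
0xD7CA = 55242.

55242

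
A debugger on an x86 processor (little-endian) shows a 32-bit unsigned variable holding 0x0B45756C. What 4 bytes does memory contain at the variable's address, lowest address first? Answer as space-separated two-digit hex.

Split into bytes (most-significant first): 0B 45 75 6C.
Little-endian: lowest address holds the least-significant byte.
So at ascending addresses the bytes are 6C 75 45 0B.

6C 75 45 0B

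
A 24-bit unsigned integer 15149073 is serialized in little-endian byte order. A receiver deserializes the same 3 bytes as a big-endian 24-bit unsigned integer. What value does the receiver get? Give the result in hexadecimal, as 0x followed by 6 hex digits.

0x1128E7

15149073 in 24-bit hexadecimal is 0xE72811.
Stored little-endian, the bytes at ascending addresses are 11 28 E7.
Read back as big-endian, the last byte is least significant, giving 0x1128E7.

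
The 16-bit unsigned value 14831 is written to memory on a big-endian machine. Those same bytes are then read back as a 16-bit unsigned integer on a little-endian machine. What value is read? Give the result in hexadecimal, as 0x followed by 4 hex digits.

0xEF39

14831 in 16-bit hexadecimal is 0x39EF.
Stored big-endian, the bytes at ascending addresses are 39 EF.
Read back as little-endian, the first byte is least significant, giving 0xEF39.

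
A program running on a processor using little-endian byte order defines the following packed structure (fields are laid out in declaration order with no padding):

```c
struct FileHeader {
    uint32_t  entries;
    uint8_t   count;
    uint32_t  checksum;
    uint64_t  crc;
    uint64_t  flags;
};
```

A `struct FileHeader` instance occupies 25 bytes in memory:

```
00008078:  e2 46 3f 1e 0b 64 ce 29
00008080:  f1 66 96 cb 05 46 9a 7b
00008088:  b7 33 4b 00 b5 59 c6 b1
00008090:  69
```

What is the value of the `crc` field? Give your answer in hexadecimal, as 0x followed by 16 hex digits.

0xB77B9A4605CB9666

`crc` follows `entries` (4 B), `count` (1 B), `checksum` (4 B), so it starts at offset 4 + 1 + 4 = 9 and occupies 8 bytes.
Bytes at offsets 9..16: 66 96 CB 05 46 9A 7B B7.
Little-endian stores the least-significant byte at the lowest address.
Reassemble most-significant byte first: B7 7B 9A 46 05 CB 96 66 → 0xB77B9A4605CB9666.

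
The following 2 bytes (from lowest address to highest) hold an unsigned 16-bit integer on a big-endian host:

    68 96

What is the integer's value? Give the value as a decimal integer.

In big-endian order the high byte comes first in memory.
The bytes are already most-significant first: 0x6896.
0x6896 = 26774.

26774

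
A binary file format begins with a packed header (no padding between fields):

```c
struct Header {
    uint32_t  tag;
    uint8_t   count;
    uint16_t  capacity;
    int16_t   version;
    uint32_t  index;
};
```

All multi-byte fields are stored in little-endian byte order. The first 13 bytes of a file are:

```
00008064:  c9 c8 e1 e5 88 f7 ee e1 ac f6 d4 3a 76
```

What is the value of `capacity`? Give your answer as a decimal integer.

61175

`capacity` follows `tag` (4 B), `count` (1 B), so it starts at offset 4 + 1 = 5 and occupies 2 bytes.
Bytes at offsets 5..6: F7 EE.
In little-endian order the low byte comes first in memory.
Reassemble most-significant byte first: EE F7 → 0xEEF7.
0xEEF7 = 61175.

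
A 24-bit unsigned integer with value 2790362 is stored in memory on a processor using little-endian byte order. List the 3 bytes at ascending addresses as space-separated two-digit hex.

DA 93 2A

2790362 in hexadecimal, padded to 24 bits, is 0x2A93DA.
Split into bytes (most-significant first): 2A 93 DA.
Little-endian stores the least-significant byte at the lowest address.
So at ascending addresses the bytes are DA 93 2A.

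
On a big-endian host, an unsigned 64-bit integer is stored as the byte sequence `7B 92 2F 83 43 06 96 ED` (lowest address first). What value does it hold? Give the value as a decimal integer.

Big-endian: lowest address holds the most-significant byte.
The bytes are already most-significant first: 0x7B922F83430696ED.
0x7B922F83430696ED = 8904231654076618477.

8904231654076618477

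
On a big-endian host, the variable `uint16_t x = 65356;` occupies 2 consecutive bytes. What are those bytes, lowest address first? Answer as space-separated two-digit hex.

65356 in hexadecimal, padded to 16 bits, is 0xFF4C.
Split into bytes (most-significant first): FF 4C.
In big-endian order the high byte comes first in memory.
So the memory order matches the most-significant-first order: FF 4C.

FF 4C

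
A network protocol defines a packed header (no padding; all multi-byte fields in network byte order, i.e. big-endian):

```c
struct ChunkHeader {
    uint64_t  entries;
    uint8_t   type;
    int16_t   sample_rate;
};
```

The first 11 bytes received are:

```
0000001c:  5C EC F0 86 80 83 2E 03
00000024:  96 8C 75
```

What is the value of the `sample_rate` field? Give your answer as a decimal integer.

`sample_rate` follows `entries` (8 B), `type` (1 B), so it starts at offset 8 + 1 = 9 and occupies 2 bytes.
Bytes at offsets 9..10: 8C 75.
Big-endian: lowest address holds the most-significant byte.
The bytes are already most-significant first: 0x8C75.
Top bit is set, so as a signed 16-bit value this is 0x8C75 − 2^16 = -29579.

-29579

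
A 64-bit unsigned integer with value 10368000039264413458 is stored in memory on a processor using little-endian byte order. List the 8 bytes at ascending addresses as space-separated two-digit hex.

12 67 97 8B 1A 89 E2 8F

10368000039264413458 in hexadecimal, padded to 64 bits, is 0x8FE2891A8B976712.
Split into bytes (most-significant first): 8F E2 89 1A 8B 97 67 12.
In little-endian order the low byte comes first in memory.
So at ascending addresses the bytes are 12 67 97 8B 1A 89 E2 8F.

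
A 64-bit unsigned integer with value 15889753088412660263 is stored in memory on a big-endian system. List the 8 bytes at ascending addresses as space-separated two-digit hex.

DC 83 BE 3F 13 80 B2 27

15889753088412660263 in hexadecimal, padded to 64 bits, is 0xDC83BE3F1380B227.
Split into bytes (most-significant first): DC 83 BE 3F 13 80 B2 27.
In big-endian order the high byte comes first in memory.
So the memory order matches the most-significant-first order: DC 83 BE 3F 13 80 B2 27.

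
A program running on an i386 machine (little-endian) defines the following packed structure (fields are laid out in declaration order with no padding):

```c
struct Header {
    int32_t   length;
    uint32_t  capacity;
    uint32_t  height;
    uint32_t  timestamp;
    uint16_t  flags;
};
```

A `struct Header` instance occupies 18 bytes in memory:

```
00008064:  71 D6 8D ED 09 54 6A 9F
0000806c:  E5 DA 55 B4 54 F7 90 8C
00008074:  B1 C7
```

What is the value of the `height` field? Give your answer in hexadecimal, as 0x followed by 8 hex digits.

0xB455DAE5

`height` follows `length` (4 B), `capacity` (4 B), so it starts at offset 4 + 4 = 8 and occupies 4 bytes.
Bytes at offsets 8..11: E5 DA 55 B4.
Little-endian: lowest address holds the least-significant byte.
Reassemble most-significant byte first: B4 55 DA E5 → 0xB455DAE5.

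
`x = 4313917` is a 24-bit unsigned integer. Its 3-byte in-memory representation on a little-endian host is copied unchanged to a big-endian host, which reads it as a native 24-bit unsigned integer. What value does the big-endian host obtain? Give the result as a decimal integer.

4313917 in 24-bit hexadecimal is 0x41D33D.
Stored little-endian, the bytes at ascending addresses are 3D D3 41.
Read back as big-endian, the last byte is least significant, giving 0x3DD341.
0x3DD341 = 4051777.

4051777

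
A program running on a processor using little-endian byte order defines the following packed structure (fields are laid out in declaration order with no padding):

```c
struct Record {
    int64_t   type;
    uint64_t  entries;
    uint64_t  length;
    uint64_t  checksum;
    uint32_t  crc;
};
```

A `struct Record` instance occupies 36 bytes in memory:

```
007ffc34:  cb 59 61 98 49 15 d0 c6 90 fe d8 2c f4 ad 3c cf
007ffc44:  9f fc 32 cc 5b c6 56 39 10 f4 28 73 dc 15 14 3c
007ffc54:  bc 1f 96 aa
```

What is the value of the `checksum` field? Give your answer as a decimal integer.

`checksum` follows `type` (8 B), `entries` (8 B), `length` (8 B), so it starts at offset 8 + 8 + 8 = 24 and occupies 8 bytes.
Bytes at offsets 24..31: 10 F4 28 73 DC 15 14 3C.
Little-endian: lowest address holds the least-significant byte.
Reassemble most-significant byte first: 3C 14 15 DC 73 28 F4 10 → 0x3C1415DC7328F410.
0x3C1415DC7328F410 = 4329109178378941456.

4329109178378941456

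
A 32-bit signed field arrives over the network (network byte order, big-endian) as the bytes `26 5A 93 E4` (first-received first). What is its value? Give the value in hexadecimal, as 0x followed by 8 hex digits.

0x265A93E4

In big-endian order the high byte comes first in memory.
The bytes are already most-significant first: 0x265A93E4.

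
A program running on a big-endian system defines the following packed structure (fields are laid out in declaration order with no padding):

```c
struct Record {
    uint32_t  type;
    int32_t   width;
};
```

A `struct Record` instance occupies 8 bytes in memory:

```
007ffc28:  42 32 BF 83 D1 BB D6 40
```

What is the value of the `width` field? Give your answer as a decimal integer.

`width` follows `type` (4 bytes), so it starts at byte offset 4 and occupies 4 bytes.
Bytes at offsets 4..7: D1 BB D6 40.
Big-endian stores the most-significant byte at the lowest address.
The bytes are already most-significant first: 0xD1BBD640.
Top bit is set, so as a signed 32-bit value this is 0xD1BBD640 − 2^32 = -776219072.

-776219072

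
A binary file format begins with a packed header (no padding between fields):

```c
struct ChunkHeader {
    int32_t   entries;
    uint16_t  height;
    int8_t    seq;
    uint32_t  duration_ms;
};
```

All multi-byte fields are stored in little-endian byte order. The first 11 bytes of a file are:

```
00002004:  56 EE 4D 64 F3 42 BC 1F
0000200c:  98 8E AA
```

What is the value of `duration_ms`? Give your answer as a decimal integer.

`duration_ms` follows `entries` (4 B), `height` (2 B), `seq` (1 B), so it starts at offset 4 + 2 + 1 = 7 and occupies 4 bytes.
Bytes at offsets 7..10: 1F 98 8E AA.
In little-endian order the low byte comes first in memory.
Reassemble most-significant byte first: AA 8E 98 1F → 0xAA8E981F.
0xAA8E981F = 2861471775.

2861471775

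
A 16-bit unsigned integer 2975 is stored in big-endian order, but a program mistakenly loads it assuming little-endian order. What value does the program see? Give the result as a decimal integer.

2975 in 16-bit hexadecimal is 0x0B9F.
Stored big-endian, the bytes at ascending addresses are 0B 9F.
Read back as little-endian, the first byte is least significant, giving 0x9F0B.
0x9F0B = 40715.

40715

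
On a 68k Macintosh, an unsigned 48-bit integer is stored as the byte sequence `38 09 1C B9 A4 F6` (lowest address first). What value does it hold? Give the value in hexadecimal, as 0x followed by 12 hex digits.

0x38091CB9A4F6

Big-endian stores the most-significant byte at the lowest address.
The bytes are already most-significant first: 0x38091CB9A4F6.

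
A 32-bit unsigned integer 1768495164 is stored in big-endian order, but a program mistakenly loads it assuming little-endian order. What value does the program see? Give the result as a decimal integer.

1008232809

1768495164 in 32-bit hexadecimal is 0x6969183C.
Stored big-endian, the bytes at ascending addresses are 69 69 18 3C.
Read back as little-endian, the first byte is least significant, giving 0x3C186969.
0x3C186969 = 1008232809.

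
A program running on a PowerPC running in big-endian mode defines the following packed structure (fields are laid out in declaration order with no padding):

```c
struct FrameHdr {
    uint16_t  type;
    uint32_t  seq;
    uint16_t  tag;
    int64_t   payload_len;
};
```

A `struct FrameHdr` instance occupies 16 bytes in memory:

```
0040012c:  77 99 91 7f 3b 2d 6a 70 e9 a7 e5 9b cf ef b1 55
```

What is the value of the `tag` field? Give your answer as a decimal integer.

`tag` follows `type` (2 B), `seq` (4 B), so it starts at offset 2 + 4 = 6 and occupies 2 bytes.
Bytes at offsets 6..7: 6A 70.
Big-endian: lowest address holds the most-significant byte.
The bytes are already most-significant first: 0x6A70.
0x6A70 = 27248.

27248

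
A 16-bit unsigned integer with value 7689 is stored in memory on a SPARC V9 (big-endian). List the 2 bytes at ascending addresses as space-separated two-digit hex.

7689 in hexadecimal, padded to 16 bits, is 0x1E09.
Split into bytes (most-significant first): 1E 09.
Big-endian stores the most-significant byte at the lowest address.
So the memory order matches the most-significant-first order: 1E 09.

1E 09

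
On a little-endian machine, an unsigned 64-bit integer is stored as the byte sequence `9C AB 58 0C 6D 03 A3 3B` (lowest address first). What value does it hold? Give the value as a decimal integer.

4297282236335041436

Little-endian: lowest address holds the least-significant byte.
Reassemble most-significant byte first: 3B A3 03 6D 0C 58 AB 9C → 0x3BA3036D0C58AB9C.
0x3BA3036D0C58AB9C = 4297282236335041436.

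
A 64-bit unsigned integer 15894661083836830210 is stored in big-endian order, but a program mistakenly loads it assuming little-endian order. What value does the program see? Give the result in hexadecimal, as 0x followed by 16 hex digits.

15894661083836830210 in 64-bit hexadecimal is 0xDC952E0ACF51D202.
Stored big-endian, the bytes at ascending addresses are DC 95 2E 0A CF 51 D2 02.
Read back as little-endian, the first byte is least significant, giving 0x02D251CF0A2E95DC.

0x02D251CF0A2E95DC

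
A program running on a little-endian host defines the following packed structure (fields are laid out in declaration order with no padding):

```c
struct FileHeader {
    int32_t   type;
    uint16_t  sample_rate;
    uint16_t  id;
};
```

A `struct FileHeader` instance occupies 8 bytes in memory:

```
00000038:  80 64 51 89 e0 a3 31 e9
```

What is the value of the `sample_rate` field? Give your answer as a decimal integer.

`sample_rate` follows `type` (4 bytes), so it starts at byte offset 4 and occupies 2 bytes.
Bytes at offsets 4..5: E0 A3.
In little-endian order the low byte comes first in memory.
Reassemble most-significant byte first: A3 E0 → 0xA3E0.
0xA3E0 = 41952.

41952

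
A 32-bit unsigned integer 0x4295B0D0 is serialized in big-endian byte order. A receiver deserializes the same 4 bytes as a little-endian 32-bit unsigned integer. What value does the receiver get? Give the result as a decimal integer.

Stored big-endian, the bytes at ascending addresses are 42 95 B0 D0.
Read back as little-endian, the first byte is least significant, giving 0xD0B09542.
0xD0B09542 = 3501233474.

3501233474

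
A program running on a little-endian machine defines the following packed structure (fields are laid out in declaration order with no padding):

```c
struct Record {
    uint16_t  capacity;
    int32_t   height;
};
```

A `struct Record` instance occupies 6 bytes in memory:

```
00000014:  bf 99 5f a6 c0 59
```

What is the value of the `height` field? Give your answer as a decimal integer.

1505797727

`height` follows `capacity` (2 bytes), so it starts at byte offset 2 and occupies 4 bytes.
Bytes at offsets 2..5: 5F A6 C0 59.
Little-endian: lowest address holds the least-significant byte.
Reassemble most-significant byte first: 59 C0 A6 5F → 0x59C0A65F.
0x59C0A65F = 1505797727.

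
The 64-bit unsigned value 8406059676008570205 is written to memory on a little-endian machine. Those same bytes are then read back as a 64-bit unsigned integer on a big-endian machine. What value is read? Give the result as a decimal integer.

8406059676008570205 in 64-bit hexadecimal is 0x74A852BCF539DD5D.
Stored little-endian, the bytes at ascending addresses are 5D DD 39 F5 BC 52 A8 74.
Read back as big-endian, the last byte is least significant, giving 0x5DDD39F5BC52A874.
0x5DDD39F5BC52A874 = 6763625942969657460.

6763625942969657460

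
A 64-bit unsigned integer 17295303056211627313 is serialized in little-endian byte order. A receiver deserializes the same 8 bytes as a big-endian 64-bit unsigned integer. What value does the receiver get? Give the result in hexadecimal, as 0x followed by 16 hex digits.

0x31CD38C47E4205F0

17295303056211627313 in 64-bit hexadecimal is 0xF005427EC438CD31.
Stored little-endian, the bytes at ascending addresses are 31 CD 38 C4 7E 42 05 F0.
Read back as big-endian, the last byte is least significant, giving 0x31CD38C47E4205F0.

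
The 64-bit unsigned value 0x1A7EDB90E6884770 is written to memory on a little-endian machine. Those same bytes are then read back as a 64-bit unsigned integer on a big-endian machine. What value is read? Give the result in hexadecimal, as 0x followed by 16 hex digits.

Stored little-endian, the bytes at ascending addresses are 70 47 88 E6 90 DB 7E 1A.
Read back as big-endian, the last byte is least significant, giving 0x704788E690DB7E1A.

0x704788E690DB7E1A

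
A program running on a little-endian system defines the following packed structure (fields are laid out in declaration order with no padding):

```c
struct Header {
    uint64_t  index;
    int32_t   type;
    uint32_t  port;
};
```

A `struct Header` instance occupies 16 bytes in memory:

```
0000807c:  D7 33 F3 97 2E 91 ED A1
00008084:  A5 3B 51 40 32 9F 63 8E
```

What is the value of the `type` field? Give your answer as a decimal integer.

1079065509

`type` follows `index` (8 bytes), so it starts at byte offset 8 and occupies 4 bytes.
Bytes at offsets 8..11: A5 3B 51 40.
In little-endian order the low byte comes first in memory.
Reassemble most-significant byte first: 40 51 3B A5 → 0x40513BA5.
0x40513BA5 = 1079065509.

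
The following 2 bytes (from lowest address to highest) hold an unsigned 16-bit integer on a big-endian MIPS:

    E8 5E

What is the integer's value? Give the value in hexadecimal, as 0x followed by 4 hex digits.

0xE85E

In big-endian order the high byte comes first in memory.
The bytes are already most-significant first: 0xE85E.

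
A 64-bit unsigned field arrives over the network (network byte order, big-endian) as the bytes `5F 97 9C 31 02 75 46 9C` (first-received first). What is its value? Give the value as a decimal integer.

6888145889395033756

Big-endian: lowest address holds the most-significant byte.
The bytes are already most-significant first: 0x5F979C310275469C.
0x5F979C310275469C = 6888145889395033756.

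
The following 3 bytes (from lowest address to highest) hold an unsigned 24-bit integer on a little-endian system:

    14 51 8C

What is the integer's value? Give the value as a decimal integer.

9195796

In little-endian order the low byte comes first in memory.
Reassemble most-significant byte first: 8C 51 14 → 0x8C5114.
0x8C5114 = 9195796.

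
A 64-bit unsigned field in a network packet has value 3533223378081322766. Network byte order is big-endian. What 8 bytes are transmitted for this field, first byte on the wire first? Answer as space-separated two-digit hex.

31 08 87 F1 4A A4 97 0E

3533223378081322766 in hexadecimal, padded to 64 bits, is 0x310887F14AA4970E.
Split into bytes (most-significant first): 31 08 87 F1 4A A4 97 0E.
Big-endian: lowest address holds the most-significant byte.
So the memory order matches the most-significant-first order: 31 08 87 F1 4A A4 97 0E.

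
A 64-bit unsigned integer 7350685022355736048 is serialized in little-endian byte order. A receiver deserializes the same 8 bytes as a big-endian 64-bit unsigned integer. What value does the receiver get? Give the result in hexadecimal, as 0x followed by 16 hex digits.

0xF0454C0D15E10266

7350685022355736048 in 64-bit hexadecimal is 0x6602E1150D4C45F0.
Stored little-endian, the bytes at ascending addresses are F0 45 4C 0D 15 E1 02 66.
Read back as big-endian, the last byte is least significant, giving 0xF0454C0D15E10266.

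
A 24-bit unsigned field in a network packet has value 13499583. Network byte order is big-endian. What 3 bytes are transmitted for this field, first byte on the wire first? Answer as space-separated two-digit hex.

CD FC BF

13499583 in hexadecimal, padded to 24 bits, is 0xCDFCBF.
Split into bytes (most-significant first): CD FC BF.
In big-endian order the high byte comes first in memory.
So the memory order matches the most-significant-first order: CD FC BF.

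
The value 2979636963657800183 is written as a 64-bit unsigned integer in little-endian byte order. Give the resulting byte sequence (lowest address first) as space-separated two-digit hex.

2979636963657800183 in hexadecimal, padded to 64 bits, is 0x2959CC081A7259F7.
Split into bytes (most-significant first): 29 59 CC 08 1A 72 59 F7.
Little-endian: lowest address holds the least-significant byte.
So at ascending addresses the bytes are F7 59 72 1A 08 CC 59 29.

F7 59 72 1A 08 CC 59 29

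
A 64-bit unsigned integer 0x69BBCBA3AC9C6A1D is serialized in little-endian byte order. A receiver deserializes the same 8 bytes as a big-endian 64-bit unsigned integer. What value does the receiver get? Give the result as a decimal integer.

Stored little-endian, the bytes at ascending addresses are 1D 6A 9C AC A3 CB BB 69.
Read back as big-endian, the last byte is least significant, giving 0x1D6A9CACA3CBBB69.
0x1D6A9CACA3CBBB69 = 2119678839927585641.

2119678839927585641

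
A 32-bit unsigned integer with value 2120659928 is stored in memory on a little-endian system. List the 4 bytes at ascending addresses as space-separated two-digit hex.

2120659928 in hexadecimal, padded to 32 bits, is 0x7E66B3D8.
Split into bytes (most-significant first): 7E 66 B3 D8.
Little-endian stores the least-significant byte at the lowest address.
So at ascending addresses the bytes are D8 B3 66 7E.

D8 B3 66 7E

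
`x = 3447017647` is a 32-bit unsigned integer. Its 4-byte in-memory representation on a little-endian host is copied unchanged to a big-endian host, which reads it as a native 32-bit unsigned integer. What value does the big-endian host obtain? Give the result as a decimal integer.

2941285837

3447017647 in 32-bit hexadecimal is 0xCD7550AF.
Stored little-endian, the bytes at ascending addresses are AF 50 75 CD.
Read back as big-endian, the last byte is least significant, giving 0xAF5075CD.
0xAF5075CD = 2941285837.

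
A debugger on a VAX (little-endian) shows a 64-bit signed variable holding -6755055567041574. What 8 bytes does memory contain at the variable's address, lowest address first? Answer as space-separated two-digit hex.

Two's complement of -6755055567041574 in 64 bits: 6755055567041574 = 0x0017FFAFEF82F426; invert → 0xFFE80050107D0BD9; add 1 → 0xFFE80050107D0BDA.
Split into bytes (most-significant first): FF E8 00 50 10 7D 0B DA.
Little-endian: lowest address holds the least-significant byte.
So at ascending addresses the bytes are DA 0B 7D 10 50 00 E8 FF.

DA 0B 7D 10 50 00 E8 FF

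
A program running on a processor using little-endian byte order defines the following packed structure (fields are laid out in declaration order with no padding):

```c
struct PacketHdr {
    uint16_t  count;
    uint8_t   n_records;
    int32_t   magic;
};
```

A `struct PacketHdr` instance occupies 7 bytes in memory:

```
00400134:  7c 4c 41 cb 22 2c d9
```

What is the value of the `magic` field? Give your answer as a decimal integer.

`magic` follows `count` (2 B), `n_records` (1 B), so it starts at offset 2 + 1 = 3 and occupies 4 bytes.
Bytes at offsets 3..6: CB 22 2C D9.
Little-endian stores the least-significant byte at the lowest address.
Reassemble most-significant byte first: D9 2C 22 CB → 0xD92C22CB.
Top bit is set, so as a signed 32-bit value this is 0xD92C22CB − 2^32 = -651418933.

-651418933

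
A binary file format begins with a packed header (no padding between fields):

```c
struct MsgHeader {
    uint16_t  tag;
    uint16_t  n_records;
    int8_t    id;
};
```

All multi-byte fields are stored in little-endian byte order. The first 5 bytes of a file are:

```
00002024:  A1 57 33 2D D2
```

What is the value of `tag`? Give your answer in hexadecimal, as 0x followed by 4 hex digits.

0x57A1

`tag` is the first field, at byte offset 0, occupying 2 bytes.
Bytes at offsets 0..1: A1 57.
Little-endian: lowest address holds the least-significant byte.
Reassemble most-significant byte first: 57 A1 → 0x57A1.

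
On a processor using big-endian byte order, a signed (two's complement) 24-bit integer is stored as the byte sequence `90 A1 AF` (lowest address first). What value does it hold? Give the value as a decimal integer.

Big-endian: lowest address holds the most-significant byte.
The bytes are already most-significant first: 0x90A1AF.
Top bit is set, so as a signed 24-bit value this is 0x90A1AF − 2^24 = -7298641.

-7298641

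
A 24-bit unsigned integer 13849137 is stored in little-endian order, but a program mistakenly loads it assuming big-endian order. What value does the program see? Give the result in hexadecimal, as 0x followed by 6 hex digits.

0x3152D3

13849137 in 24-bit hexadecimal is 0xD35231.
Stored little-endian, the bytes at ascending addresses are 31 52 D3.
Read back as big-endian, the last byte is least significant, giving 0x3152D3.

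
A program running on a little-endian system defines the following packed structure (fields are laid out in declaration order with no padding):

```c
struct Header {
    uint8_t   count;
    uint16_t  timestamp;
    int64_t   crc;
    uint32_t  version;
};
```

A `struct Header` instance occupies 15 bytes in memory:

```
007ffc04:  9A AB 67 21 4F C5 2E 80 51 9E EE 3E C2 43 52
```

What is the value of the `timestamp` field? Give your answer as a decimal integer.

26539

`timestamp` follows `count` (1 byte), so it starts at byte offset 1 and occupies 2 bytes.
Bytes at offsets 1..2: AB 67.
Little-endian stores the least-significant byte at the lowest address.
Reassemble most-significant byte first: 67 AB → 0x67AB.
0x67AB = 26539.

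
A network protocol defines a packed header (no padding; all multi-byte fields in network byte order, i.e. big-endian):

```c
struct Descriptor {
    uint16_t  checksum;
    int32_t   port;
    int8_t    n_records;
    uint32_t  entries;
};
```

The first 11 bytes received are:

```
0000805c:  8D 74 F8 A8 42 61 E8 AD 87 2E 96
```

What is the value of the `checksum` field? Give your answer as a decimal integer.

`checksum` is the first field, at byte offset 0, occupying 2 bytes.
Bytes at offsets 0..1: 8D 74.
In big-endian order the high byte comes first in memory.
The bytes are already most-significant first: 0x8D74.
0x8D74 = 36212.

36212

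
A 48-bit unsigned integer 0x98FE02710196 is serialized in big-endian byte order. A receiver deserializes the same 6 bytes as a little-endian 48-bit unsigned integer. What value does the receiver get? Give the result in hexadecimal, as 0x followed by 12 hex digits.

Stored big-endian, the bytes at ascending addresses are 98 FE 02 71 01 96.
Read back as little-endian, the first byte is least significant, giving 0x96017102FE98.

0x96017102FE98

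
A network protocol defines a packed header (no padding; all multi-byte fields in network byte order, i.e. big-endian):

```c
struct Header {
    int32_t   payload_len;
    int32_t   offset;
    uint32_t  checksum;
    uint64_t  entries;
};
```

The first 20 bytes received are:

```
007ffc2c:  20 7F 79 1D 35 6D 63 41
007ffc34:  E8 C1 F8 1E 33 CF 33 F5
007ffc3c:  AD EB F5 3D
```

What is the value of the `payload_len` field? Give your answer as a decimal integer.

`payload_len` is the first field, at byte offset 0, occupying 4 bytes.
Bytes at offsets 0..3: 20 7F 79 1D.
In big-endian order the high byte comes first in memory.
The bytes are already most-significant first: 0x207F791D.
0x207F791D = 545224989.

545224989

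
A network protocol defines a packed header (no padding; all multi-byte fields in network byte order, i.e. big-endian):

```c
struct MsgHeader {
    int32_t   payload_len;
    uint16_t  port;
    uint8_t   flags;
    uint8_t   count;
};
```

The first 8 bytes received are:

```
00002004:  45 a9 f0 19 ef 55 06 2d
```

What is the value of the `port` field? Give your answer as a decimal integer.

61269

`port` follows `payload_len` (4 bytes), so it starts at byte offset 4 and occupies 2 bytes.
Bytes at offsets 4..5: EF 55.
Big-endian stores the most-significant byte at the lowest address.
The bytes are already most-significant first: 0xEF55.
0xEF55 = 61269.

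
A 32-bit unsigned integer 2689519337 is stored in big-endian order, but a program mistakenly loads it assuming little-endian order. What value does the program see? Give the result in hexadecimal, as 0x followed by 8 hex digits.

2689519337 in 32-bit hexadecimal is 0xA04ECEE9.
Stored big-endian, the bytes at ascending addresses are A0 4E CE E9.
Read back as little-endian, the first byte is least significant, giving 0xE9CE4EA0.

0xE9CE4EA0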